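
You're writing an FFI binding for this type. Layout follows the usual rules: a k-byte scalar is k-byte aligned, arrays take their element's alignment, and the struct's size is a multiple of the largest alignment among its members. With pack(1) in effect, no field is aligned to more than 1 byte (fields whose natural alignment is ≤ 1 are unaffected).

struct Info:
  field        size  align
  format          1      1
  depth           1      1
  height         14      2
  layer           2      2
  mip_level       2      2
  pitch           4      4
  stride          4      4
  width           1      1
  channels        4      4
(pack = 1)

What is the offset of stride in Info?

0..1  format  (1B, 1-aligned)
1..2  depth  (1B, 1-aligned)
2..16  height  (14B, 1-aligned)
16..18  layer  (2B, 1-aligned)
18..20  mip_level  (2B, 1-aligned)
20..24  pitch  (4B, 1-aligned)
24..28  stride  (4B, 1-aligned)

24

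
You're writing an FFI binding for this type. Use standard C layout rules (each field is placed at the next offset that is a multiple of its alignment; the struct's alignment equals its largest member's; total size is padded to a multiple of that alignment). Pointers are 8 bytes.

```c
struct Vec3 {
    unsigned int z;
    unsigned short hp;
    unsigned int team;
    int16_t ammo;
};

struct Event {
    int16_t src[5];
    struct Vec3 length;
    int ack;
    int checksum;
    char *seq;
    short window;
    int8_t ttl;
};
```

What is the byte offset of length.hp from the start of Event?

16

Vec3: 0..4  z  (4B, 4-aligned); 4..6  hp  (2B, 2-aligned); 6..8  -- padding (2B); 8..12  team  (4B, 4-aligned); 12..14  ammo  (2B, 2-aligned); 14..16  -- tail padding (2B); sizeof = 16, alignof = 4
0..10  src  (10B, 2-aligned)
10..12  -- padding (2B)
12..28  length  (16B, 4-aligned)
within Vec3: hp at 4
12 + 4 = 16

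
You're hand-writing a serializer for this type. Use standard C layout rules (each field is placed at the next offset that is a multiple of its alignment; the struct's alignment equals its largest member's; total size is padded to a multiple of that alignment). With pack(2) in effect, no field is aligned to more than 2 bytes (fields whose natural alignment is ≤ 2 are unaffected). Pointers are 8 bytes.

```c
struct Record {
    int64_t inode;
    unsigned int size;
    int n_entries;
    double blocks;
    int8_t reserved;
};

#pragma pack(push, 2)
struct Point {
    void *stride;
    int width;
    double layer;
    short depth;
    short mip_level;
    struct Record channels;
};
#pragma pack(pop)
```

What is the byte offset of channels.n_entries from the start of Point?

36

Record: 0..8  inode  (8B, 8-aligned); 8..12  size  (4B, 4-aligned); 12..16  n_entries  (4B, 4-aligned); 16..24  blocks  (8B, 8-aligned); 24..25  reserved  (1B, 1-aligned); 25..32  -- tail padding (7B); sizeof = 32, alignof = 8
0..8  stride  (8B, 2-aligned)
8..12  width  (4B, 2-aligned)
12..20  layer  (8B, 2-aligned)
20..22  depth  (2B, 2-aligned)
22..24  mip_level  (2B, 2-aligned)
24..56  channels  (32B, 2-aligned)
within Record: n_entries at 12
24 + 12 = 36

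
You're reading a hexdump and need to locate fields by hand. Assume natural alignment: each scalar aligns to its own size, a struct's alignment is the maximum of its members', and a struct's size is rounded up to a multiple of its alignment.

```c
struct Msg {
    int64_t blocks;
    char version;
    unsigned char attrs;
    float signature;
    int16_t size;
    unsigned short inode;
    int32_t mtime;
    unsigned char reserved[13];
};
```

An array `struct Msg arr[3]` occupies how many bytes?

120

0..8  blocks  (8B, 8-aligned)
8..9  version  (1B, 1-aligned)
9..10  attrs  (1B, 1-aligned)
10..12  -- padding (2B)
12..16  signature  (4B, 4-aligned)
16..18  size  (2B, 2-aligned)
18..20  inode  (2B, 2-aligned)
20..24  mtime  (4B, 4-aligned)
24..37  reserved  (13B, 1-aligned)
37..40  -- tail padding (3B)
sizeof = 40, alignof = 8
array of 3: 3 × 40 = 120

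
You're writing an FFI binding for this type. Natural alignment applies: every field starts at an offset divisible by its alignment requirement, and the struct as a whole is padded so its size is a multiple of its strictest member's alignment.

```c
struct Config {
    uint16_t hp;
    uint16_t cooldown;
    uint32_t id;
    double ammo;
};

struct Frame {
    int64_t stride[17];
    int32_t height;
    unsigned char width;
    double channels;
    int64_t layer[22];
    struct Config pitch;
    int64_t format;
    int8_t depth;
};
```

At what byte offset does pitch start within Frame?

Config: @0: hp [2B, align 2] → 2; @2: cooldown [2B, align 2] → 4; @4: id [4B, align 4] → 8; @8: ammo [8B, align 8] → 16; size 16, align 8
@0: stride [136B, align 8] → 136
@136: height [4B, align 4] → 140
@140: width [1B, align 1] → 141
+3 pad (align 8)
@144: channels [8B, align 8] → 152
@152: layer [176B, align 8] → 328
@328: pitch [16B, align 8] → 344

328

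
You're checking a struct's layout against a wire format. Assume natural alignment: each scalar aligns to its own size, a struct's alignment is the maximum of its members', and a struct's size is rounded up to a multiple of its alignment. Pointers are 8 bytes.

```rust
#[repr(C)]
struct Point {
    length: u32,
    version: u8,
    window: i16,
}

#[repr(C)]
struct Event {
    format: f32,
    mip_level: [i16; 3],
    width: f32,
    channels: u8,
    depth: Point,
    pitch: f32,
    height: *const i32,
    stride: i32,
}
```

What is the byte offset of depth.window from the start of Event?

26

Point: 0..4  length  (4B, 4-aligned); 4..5  version  (1B, 1-aligned); 5..6  -- padding (1B); 6..8  window  (2B, 2-aligned); sizeof = 8, alignof = 4
0..4  format  (4B, 4-aligned)
4..10  mip_level  (6B, 2-aligned)
10..12  -- padding (2B)
12..16  width  (4B, 4-aligned)
16..17  channels  (1B, 1-aligned)
17..20  -- padding (3B)
20..28  depth  (8B, 4-aligned)
within Point: window at 6
20 + 6 = 26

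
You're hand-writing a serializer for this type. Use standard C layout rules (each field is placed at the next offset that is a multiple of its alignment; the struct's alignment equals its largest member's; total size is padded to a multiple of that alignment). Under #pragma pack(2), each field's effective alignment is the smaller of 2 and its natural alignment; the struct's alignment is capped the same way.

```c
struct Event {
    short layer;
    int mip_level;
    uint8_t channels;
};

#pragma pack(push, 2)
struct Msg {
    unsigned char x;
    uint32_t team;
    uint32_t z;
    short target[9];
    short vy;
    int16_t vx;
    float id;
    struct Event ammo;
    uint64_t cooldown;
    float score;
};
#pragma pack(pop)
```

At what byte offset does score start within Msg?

Event: layer at 0 (size 2, align 2) → ends 2; pad 2 to align 4 for mip_level; mip_level at 4 (size 4, align 4) → ends 8; channels at 8 (size 1, align 1) → ends 9; tail pad 3 to reach multiple of 4; total 12 bytes, alignment 4
x at 0 (size 1, align 1) → ends 1
pad 1 to align 2 for team
team at 2 (size 4, align 2) → ends 6
z at 6 (size 4, align 2) → ends 10
target at 10 (size 18, align 2) → ends 28
vy at 28 (size 2, align 2) → ends 30
vx at 30 (size 2, align 2) → ends 32
id at 32 (size 4, align 2) → ends 36
ammo at 36 (size 12, align 2) → ends 48
cooldown at 48 (size 8, align 2) → ends 56
score at 56 (size 4, align 2) → ends 60

56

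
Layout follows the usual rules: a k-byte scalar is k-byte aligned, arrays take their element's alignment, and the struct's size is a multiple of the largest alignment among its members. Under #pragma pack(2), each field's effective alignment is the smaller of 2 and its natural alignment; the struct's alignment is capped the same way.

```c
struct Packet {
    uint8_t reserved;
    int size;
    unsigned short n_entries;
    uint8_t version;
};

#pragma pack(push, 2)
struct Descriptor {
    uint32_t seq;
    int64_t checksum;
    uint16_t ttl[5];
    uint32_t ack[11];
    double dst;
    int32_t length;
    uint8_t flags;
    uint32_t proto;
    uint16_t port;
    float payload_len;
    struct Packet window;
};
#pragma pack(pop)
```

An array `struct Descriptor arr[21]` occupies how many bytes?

2142

Packet: @0: reserved [1B, align 1] → 1; +3 pad (align 4); @4: size [4B, align 4] → 8; @8: n_entries [2B, align 2] → 10; @10: version [1B, align 1] → 11; +1 tail pad (align 4); size 12, align 4
@0: seq [4B, align 2] → 4
@4: checksum [8B, align 2] → 12
@12: ttl [10B, align 2] → 22
@22: ack [44B, align 2] → 66
@66: dst [8B, align 2] → 74
@74: length [4B, align 2] → 78
@78: flags [1B, align 1] → 79
+1 pad (align 2)
@80: proto [4B, align 2] → 84
@84: port [2B, align 2] → 86
@86: payload_len [4B, align 2] → 90
@90: window [12B, align 2] → 102
size 102, align 2
array of 21: 21 × 102 = 2142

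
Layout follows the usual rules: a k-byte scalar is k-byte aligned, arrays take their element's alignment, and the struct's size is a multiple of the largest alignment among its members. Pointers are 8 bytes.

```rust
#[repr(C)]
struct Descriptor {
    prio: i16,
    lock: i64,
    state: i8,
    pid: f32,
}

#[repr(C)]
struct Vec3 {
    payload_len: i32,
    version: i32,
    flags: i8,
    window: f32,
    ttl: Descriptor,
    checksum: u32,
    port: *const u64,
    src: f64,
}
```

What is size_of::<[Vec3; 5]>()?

Descriptor: @0: prio [2B, align 2] → 2; +6 pad (align 8); @8: lock [8B, align 8] → 16; @16: state [1B, align 1] → 17; +3 pad (align 4); @20: pid [4B, align 4] → 24; size 24, align 8
@0: payload_len [4B, align 4] → 4
@4: version [4B, align 4] → 8
@8: flags [1B, align 1] → 9
+3 pad (align 4)
@12: window [4B, align 4] → 16
@16: ttl [24B, align 8] → 40
@40: checksum [4B, align 4] → 44
+4 pad (align 8)
@48: port [8B, align 8] → 56
@56: src [8B, align 8] → 64
size 64, align 8
array of 5: 5 × 64 = 320

320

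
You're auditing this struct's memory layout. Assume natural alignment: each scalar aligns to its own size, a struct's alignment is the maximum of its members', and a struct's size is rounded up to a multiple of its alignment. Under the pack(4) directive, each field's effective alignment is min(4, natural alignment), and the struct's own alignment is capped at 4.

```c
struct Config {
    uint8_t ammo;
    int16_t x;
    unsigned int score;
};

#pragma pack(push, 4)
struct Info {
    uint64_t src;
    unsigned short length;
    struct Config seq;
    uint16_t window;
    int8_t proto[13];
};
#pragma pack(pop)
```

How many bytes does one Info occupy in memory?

Config: ammo at 0 (size 1, align 1) → ends 1; pad 1 to align 2 for x; x at 2 (size 2, align 2) → ends 4; score at 4 (size 4, align 4) → ends 8; total 8 bytes, alignment 4
src at 0 (size 8, align 4) → ends 8
length at 8 (size 2, align 2) → ends 10
pad 2 to align 4 for seq
seq at 12 (size 8, align 4) → ends 20
window at 20 (size 2, align 2) → ends 22
proto at 22 (size 13, align 1) → ends 35
tail pad 1 to reach multiple of 4
total 36 bytes, alignment 4

36 bytes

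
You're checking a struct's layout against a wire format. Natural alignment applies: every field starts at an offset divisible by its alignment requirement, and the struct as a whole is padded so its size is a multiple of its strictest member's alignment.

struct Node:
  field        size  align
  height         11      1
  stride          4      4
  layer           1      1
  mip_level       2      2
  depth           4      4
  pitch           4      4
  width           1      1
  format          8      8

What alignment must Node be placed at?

member alignments: height=1, stride=4, layer=1, mip_level=2, depth=4, pitch=4, width=1, format=8
max = 8

8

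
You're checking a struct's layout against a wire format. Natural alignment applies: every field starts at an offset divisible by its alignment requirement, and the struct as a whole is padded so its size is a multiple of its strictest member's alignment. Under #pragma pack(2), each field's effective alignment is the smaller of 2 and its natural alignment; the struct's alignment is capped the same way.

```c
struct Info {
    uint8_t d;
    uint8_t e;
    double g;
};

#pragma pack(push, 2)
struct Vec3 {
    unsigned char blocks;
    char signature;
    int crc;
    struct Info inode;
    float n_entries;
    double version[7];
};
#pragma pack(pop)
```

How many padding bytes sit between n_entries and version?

Info: @0: d [1B, align 1] → 1; @1: e [1B, align 1] → 2; +6 pad (align 8); @8: g [8B, align 8] → 16; size 16, align 8
@0: blocks [1B, align 1] → 1
@1: signature [1B, align 1] → 2
@2: crc [4B, align 2] → 6
@6: inode [16B, align 2] → 22
@22: n_entries [4B, align 2] → 26
@26: version [56B, align 2] → 82

0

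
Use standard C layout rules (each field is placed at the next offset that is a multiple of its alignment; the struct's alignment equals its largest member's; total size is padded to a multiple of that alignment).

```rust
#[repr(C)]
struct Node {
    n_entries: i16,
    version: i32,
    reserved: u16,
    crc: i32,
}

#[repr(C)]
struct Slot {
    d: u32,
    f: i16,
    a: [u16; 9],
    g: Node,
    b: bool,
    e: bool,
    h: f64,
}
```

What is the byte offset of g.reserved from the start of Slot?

Node: 0..2  n_entries  (2B, 2-aligned); 2..4  -- padding (2B); 4..8  version  (4B, 4-aligned); 8..10  reserved  (2B, 2-aligned); 10..12  -- padding (2B); 12..16  crc  (4B, 4-aligned); sizeof = 16, alignof = 4
0..4  d  (4B, 4-aligned)
4..6  f  (2B, 2-aligned)
6..24  a  (18B, 2-aligned)
24..40  g  (16B, 4-aligned)
within Node: reserved at 8
24 + 8 = 32

32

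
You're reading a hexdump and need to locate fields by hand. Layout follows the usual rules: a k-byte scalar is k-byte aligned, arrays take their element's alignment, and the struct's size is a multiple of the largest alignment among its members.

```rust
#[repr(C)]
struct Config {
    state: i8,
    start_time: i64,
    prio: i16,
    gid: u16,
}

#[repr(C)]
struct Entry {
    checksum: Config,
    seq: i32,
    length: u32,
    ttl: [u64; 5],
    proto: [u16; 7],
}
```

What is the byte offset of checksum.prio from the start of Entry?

16

Config: state at 0 (size 1, align 1) → ends 1; pad 7 to align 8 for start_time; start_time at 8 (size 8, align 8) → ends 16; prio at 16 (size 2, align 2) → ends 18; gid at 18 (size 2, align 2) → ends 20; tail pad 4 to reach multiple of 8; total 24 bytes, alignment 8
checksum at 0 (size 24, align 8) → ends 24
within Config: prio at 16
0 + 16 = 16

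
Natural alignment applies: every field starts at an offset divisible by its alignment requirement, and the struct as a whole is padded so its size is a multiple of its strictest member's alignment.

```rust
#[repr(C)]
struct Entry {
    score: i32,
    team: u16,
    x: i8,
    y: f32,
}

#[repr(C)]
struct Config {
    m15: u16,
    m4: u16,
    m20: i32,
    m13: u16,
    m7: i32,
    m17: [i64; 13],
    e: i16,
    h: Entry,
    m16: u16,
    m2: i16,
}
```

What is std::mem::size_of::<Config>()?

Entry: 0..4  score  (4B, 4-aligned); 4..6  team  (2B, 2-aligned); 6..7  x  (1B, 1-aligned); 7..8  -- padding (1B); 8..12  y  (4B, 4-aligned); sizeof = 12, alignof = 4
0..2  m15  (2B, 2-aligned)
2..4  m4  (2B, 2-aligned)
4..8  m20  (4B, 4-aligned)
8..10  m13  (2B, 2-aligned)
10..12  -- padding (2B)
12..16  m7  (4B, 4-aligned)
16..120  m17  (104B, 8-aligned)
120..122  e  (2B, 2-aligned)
122..124  -- padding (2B)
124..136  h  (12B, 4-aligned)
136..138  m16  (2B, 2-aligned)
138..140  m2  (2B, 2-aligned)
140..144  -- tail padding (4B)
sizeof = 144, alignof = 8

144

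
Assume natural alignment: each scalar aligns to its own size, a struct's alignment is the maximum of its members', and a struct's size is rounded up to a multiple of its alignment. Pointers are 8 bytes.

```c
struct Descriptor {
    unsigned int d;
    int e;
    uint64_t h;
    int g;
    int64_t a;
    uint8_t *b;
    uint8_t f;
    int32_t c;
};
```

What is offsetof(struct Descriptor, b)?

32

d at 0 (size 4, align 4) → ends 4
e at 4 (size 4, align 4) → ends 8
h at 8 (size 8, align 8) → ends 16
g at 16 (size 4, align 4) → ends 20
pad 4 to align 8 for a
a at 24 (size 8, align 8) → ends 32
b at 32 (size 8, align 8) → ends 40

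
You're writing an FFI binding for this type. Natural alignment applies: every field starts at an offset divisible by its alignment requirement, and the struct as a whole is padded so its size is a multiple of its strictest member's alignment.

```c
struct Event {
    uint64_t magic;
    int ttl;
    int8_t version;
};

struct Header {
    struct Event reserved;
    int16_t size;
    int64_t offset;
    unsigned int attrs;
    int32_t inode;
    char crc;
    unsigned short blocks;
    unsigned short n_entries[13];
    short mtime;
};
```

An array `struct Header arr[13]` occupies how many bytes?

Event: @0: magic [8B, align 8] → 8; @8: ttl [4B, align 4] → 12; @12: version [1B, align 1] → 13; +3 tail pad (align 8); size 16, align 8
@0: reserved [16B, align 8] → 16
@16: size [2B, align 2] → 18
+6 pad (align 8)
@24: offset [8B, align 8] → 32
@32: attrs [4B, align 4] → 36
@36: inode [4B, align 4] → 40
@40: crc [1B, align 1] → 41
+1 pad (align 2)
@42: blocks [2B, align 2] → 44
@44: n_entries [26B, align 2] → 70
@70: mtime [2B, align 2] → 72
size 72, align 8
array of 13: 13 × 72 = 936

936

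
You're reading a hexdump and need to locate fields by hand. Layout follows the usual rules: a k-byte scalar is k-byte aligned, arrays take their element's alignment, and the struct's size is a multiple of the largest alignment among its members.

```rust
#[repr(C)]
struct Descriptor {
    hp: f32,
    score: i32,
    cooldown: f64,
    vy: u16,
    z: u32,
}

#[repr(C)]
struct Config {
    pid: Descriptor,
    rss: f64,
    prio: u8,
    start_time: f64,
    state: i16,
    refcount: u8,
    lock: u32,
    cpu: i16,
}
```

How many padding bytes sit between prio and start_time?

7

Descriptor: 0..4  hp  (4B, 4-aligned); 4..8  score  (4B, 4-aligned); 8..16  cooldown  (8B, 8-aligned); 16..18  vy  (2B, 2-aligned); 18..20  -- padding (2B); 20..24  z  (4B, 4-aligned); sizeof = 24, alignof = 8
0..24  pid  (24B, 8-aligned)
24..32  rss  (8B, 8-aligned)
32..33  prio  (1B, 1-aligned)
33..40  -- padding (7B)
40..48  start_time  (8B, 8-aligned)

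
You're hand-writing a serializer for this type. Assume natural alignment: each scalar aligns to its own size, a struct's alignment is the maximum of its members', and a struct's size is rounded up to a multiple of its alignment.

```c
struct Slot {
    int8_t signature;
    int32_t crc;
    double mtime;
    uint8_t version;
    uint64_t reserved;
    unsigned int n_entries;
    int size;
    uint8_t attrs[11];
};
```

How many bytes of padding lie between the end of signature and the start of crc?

@0: signature [1B, align 1] → 1
+3 pad (align 4)
@4: crc [4B, align 4] → 8

3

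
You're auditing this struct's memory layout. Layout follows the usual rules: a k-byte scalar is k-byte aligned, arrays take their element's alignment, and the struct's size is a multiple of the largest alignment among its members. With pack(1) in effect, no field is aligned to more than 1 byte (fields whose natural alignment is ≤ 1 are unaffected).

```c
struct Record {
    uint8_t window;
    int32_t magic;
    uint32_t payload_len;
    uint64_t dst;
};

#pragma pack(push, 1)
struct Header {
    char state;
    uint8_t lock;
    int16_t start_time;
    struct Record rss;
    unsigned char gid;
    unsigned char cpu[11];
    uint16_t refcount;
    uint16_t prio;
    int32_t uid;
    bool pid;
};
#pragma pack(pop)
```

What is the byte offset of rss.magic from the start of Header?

8

Record: window at 0 (size 1, align 1) → ends 1; pad 3 to align 4 for magic; magic at 4 (size 4, align 4) → ends 8; payload_len at 8 (size 4, align 4) → ends 12; pad 4 to align 8 for dst; dst at 16 (size 8, align 8) → ends 24; total 24 bytes, alignment 8
state at 0 (size 1, align 1) → ends 1
lock at 1 (size 1, align 1) → ends 2
start_time at 2 (size 2, align 1) → ends 4
rss at 4 (size 24, align 1) → ends 28
within Record: magic at 4
4 + 4 = 8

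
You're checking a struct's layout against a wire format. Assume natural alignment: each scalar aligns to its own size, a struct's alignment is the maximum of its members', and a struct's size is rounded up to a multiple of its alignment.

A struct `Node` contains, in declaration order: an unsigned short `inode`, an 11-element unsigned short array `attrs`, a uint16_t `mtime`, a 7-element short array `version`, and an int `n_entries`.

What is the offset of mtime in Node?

24

@0: inode [2B, align 2] → 2
@2: attrs [22B, align 2] → 24
@24: mtime [2B, align 2] → 26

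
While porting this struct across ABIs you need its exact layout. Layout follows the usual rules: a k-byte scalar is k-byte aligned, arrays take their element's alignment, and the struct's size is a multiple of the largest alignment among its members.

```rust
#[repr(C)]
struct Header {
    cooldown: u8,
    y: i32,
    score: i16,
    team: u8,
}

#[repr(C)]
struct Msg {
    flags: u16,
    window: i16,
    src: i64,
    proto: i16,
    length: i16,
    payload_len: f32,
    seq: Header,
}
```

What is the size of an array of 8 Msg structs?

320

Header: 0..1  cooldown  (1B, 1-aligned); 1..4  -- padding (3B); 4..8  y  (4B, 4-aligned); 8..10  score  (2B, 2-aligned); 10..11  team  (1B, 1-aligned); 11..12  -- tail padding (1B); sizeof = 12, alignof = 4
0..2  flags  (2B, 2-aligned)
2..4  window  (2B, 2-aligned)
4..8  -- padding (4B)
8..16  src  (8B, 8-aligned)
16..18  proto  (2B, 2-aligned)
18..20  length  (2B, 2-aligned)
20..24  payload_len  (4B, 4-aligned)
24..36  seq  (12B, 4-aligned)
36..40  -- tail padding (4B)
sizeof = 40, alignof = 8
array of 8: 8 × 40 = 320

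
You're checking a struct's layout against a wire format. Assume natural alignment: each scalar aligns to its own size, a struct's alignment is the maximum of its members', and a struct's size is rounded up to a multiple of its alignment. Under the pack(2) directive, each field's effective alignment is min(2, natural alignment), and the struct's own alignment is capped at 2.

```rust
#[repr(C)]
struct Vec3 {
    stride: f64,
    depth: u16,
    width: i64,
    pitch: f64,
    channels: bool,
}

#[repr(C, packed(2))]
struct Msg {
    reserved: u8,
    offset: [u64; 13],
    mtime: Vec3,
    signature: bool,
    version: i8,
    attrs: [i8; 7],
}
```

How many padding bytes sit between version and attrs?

0

Vec3: @0: stride [8B, align 8] → 8; @8: depth [2B, align 2] → 10; +6 pad (align 8); @16: width [8B, align 8] → 24; @24: pitch [8B, align 8] → 32; @32: channels [1B, align 1] → 33; +7 tail pad (align 8); size 40, align 8
@0: reserved [1B, align 1] → 1
+1 pad (align 2)
@2: offset [104B, align 2] → 106
@106: mtime [40B, align 2] → 146
@146: signature [1B, align 1] → 147
@147: version [1B, align 1] → 148
@148: attrs [7B, align 1] → 155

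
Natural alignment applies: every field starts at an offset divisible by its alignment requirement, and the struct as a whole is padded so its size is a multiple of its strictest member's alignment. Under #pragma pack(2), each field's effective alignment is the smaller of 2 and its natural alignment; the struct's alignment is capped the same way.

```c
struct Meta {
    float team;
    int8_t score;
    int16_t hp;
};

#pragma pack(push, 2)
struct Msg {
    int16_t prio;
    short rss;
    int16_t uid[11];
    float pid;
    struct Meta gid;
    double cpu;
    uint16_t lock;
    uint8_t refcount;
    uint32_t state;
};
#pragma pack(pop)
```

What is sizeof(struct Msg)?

54 bytes

Meta: team at 0 (size 4, align 4) → ends 4; score at 4 (size 1, align 1) → ends 5; pad 1 to align 2 for hp; hp at 6 (size 2, align 2) → ends 8; total 8 bytes, alignment 4
prio at 0 (size 2, align 2) → ends 2
rss at 2 (size 2, align 2) → ends 4
uid at 4 (size 22, align 2) → ends 26
pid at 26 (size 4, align 2) → ends 30
gid at 30 (size 8, align 2) → ends 38
cpu at 38 (size 8, align 2) → ends 46
lock at 46 (size 2, align 2) → ends 48
refcount at 48 (size 1, align 1) → ends 49
pad 1 to align 2 for state
state at 50 (size 4, align 2) → ends 54
total 54 bytes, alignment 2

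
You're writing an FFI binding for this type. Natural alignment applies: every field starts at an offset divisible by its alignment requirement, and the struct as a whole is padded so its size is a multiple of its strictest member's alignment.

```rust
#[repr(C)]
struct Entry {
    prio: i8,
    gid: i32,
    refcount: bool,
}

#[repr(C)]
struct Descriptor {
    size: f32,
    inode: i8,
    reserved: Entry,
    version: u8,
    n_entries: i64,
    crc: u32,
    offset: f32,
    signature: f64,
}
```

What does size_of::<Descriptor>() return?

Entry: 0..1  prio  (1B, 1-aligned); 1..4  -- padding (3B); 4..8  gid  (4B, 4-aligned); 8..9  refcount  (1B, 1-aligned); 9..12  -- tail padding (3B); sizeof = 12, alignof = 4
0..4  size  (4B, 4-aligned)
4..5  inode  (1B, 1-aligned)
5..8  -- padding (3B)
8..20  reserved  (12B, 4-aligned)
20..21  version  (1B, 1-aligned)
21..24  -- padding (3B)
24..32  n_entries  (8B, 8-aligned)
32..36  crc  (4B, 4-aligned)
36..40  offset  (4B, 4-aligned)
40..48  signature  (8B, 8-aligned)
sizeof = 48, alignof = 8

48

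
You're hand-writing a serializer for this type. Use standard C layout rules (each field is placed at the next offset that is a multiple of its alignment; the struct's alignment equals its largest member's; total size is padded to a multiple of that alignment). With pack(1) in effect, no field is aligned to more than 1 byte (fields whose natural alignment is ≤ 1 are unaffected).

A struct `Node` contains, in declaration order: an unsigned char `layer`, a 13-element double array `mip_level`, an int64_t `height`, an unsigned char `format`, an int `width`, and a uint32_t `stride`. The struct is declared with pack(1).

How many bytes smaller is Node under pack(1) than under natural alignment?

natural layout:
  layer at 0 (size 1, align 1) → ends 1
  pad 7 to align 8 for mip_level
  mip_level at 8 (size 104, align 8) → ends 112
  height at 112 (size 8, align 8) → ends 120
  format at 120 (size 1, align 1) → ends 121
  pad 3 to align 4 for width
  width at 124 (size 4, align 4) → ends 128
  stride at 128 (size 4, align 4) → ends 132
  tail pad 4 to reach multiple of 8
  total 136 bytes, alignment 8
packed(1) layout:
  layer at 0 (size 1, align 1) → ends 1
  mip_level at 1 (size 104, align 1) → ends 105
  height at 105 (size 8, align 1) → ends 113
  format at 113 (size 1, align 1) → ends 114
  width at 114 (size 4, align 1) → ends 118
  stride at 118 (size 4, align 1) → ends 122
  total 122 bytes, alignment 1
136 − 122 = 14

14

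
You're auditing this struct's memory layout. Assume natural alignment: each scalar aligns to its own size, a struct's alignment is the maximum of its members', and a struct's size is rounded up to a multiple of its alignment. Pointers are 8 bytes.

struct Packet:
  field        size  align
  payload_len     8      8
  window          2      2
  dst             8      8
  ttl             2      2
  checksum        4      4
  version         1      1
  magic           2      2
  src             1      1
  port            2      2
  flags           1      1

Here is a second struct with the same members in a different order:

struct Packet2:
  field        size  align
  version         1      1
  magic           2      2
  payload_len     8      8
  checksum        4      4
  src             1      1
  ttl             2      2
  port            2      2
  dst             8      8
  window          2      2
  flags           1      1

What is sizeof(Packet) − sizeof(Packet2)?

0

@0: payload_len [8B, align 8] → 8
@8: window [2B, align 2] → 10
+6 pad (align 8)
@16: dst [8B, align 8] → 24
@24: ttl [2B, align 2] → 26
+2 pad (align 4)
@28: checksum [4B, align 4] → 32
@32: version [1B, align 1] → 33
+1 pad (align 2)
@34: magic [2B, align 2] → 36
@36: src [1B, align 1] → 37
+1 pad (align 2)
@38: port [2B, align 2] → 40
@40: flags [1B, align 1] → 41
+7 tail pad (align 8)
size 48, align 8
— Packet2 —
@0: version [1B, align 1] → 1
+1 pad (align 2)
@2: magic [2B, align 2] → 4
+4 pad (align 8)
@8: payload_len [8B, align 8] → 16
@16: checksum [4B, align 4] → 20
@20: src [1B, align 1] → 21
+1 pad (align 2)
@22: ttl [2B, align 2] → 24
@24: port [2B, align 2] → 26
+6 pad (align 8)
@32: dst [8B, align 8] → 40
@40: window [2B, align 2] → 42
@42: flags [1B, align 1] → 43
+5 tail pad (align 8)
size 48, align 8
48 − 48 = 0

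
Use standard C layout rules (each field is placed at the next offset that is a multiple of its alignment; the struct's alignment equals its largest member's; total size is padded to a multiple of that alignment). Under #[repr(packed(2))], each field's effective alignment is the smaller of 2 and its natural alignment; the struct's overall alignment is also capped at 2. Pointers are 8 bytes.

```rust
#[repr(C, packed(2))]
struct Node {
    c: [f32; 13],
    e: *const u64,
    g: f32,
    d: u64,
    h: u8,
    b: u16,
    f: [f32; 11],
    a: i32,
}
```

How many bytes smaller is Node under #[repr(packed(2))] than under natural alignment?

12

natural layout:
  @0: c [52B, align 4] → 52
  +4 pad (align 8)
  @56: e [8B, align 8] → 64
  @64: g [4B, align 4] → 68
  +4 pad (align 8)
  @72: d [8B, align 8] → 80
  @80: h [1B, align 1] → 81
  +1 pad (align 2)
  @82: b [2B, align 2] → 84
  @84: f [44B, align 4] → 128
  @128: a [4B, align 4] → 132
  +4 tail pad (align 8)
  size 136, align 8
packed(2) layout:
  @0: c [52B, align 2] → 52
  @52: e [8B, align 2] → 60
  @60: g [4B, align 2] → 64
  @64: d [8B, align 2] → 72
  @72: h [1B, align 1] → 73
  +1 pad (align 2)
  @74: b [2B, align 2] → 76
  @76: f [44B, align 2] → 120
  @120: a [4B, align 2] → 124
  size 124, align 2
136 − 124 = 12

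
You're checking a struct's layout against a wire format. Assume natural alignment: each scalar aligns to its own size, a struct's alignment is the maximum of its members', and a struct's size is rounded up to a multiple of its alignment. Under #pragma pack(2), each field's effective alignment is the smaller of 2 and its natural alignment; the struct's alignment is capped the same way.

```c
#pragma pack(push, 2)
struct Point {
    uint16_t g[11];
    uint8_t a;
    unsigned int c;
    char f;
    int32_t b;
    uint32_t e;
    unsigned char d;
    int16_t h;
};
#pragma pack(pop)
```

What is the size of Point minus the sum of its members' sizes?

g at 0 (size 22, align 2) → ends 22
a at 22 (size 1, align 1) → ends 23
pad 1 to align 2 for c
c at 24 (size 4, align 2) → ends 28
f at 28 (size 1, align 1) → ends 29
pad 1 to align 2 for b
b at 30 (size 4, align 2) → ends 34
e at 34 (size 4, align 2) → ends 38
d at 38 (size 1, align 1) → ends 39
pad 1 to align 2 for h
h at 40 (size 2, align 2) → ends 42
total 42 bytes, alignment 2
data bytes 39, size 42 → padding 3

3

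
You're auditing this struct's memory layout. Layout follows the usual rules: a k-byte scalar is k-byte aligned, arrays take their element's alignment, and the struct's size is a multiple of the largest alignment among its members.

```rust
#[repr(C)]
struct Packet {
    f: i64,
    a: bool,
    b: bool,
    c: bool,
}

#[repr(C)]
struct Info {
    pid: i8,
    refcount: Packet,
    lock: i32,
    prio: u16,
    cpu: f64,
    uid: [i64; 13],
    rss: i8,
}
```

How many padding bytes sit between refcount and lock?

Packet: 0..8  f  (8B, 8-aligned); 8..9  a  (1B, 1-aligned); 9..10  b  (1B, 1-aligned); 10..11  c  (1B, 1-aligned); 11..16  -- tail padding (5B); sizeof = 16, alignof = 8
0..1  pid  (1B, 1-aligned)
1..8  -- padding (7B)
8..24  refcount  (16B, 8-aligned)
24..28  lock  (4B, 4-aligned)

0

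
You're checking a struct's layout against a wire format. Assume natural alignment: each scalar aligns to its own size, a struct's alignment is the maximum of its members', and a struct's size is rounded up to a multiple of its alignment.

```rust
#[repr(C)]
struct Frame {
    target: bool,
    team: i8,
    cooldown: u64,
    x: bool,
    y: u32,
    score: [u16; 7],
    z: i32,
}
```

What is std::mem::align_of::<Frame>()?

member alignments: target=1, team=1, cooldown=8, x=1, y=4, score=2, z=4
max = 8

8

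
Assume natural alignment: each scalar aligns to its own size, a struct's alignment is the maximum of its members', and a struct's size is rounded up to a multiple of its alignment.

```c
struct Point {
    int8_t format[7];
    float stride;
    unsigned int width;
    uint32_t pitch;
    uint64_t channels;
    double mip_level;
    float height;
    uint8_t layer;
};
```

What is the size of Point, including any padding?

0..7  format  (7B, 1-aligned)
7..8  -- padding (1B)
8..12  stride  (4B, 4-aligned)
12..16  width  (4B, 4-aligned)
16..20  pitch  (4B, 4-aligned)
20..24  -- padding (4B)
24..32  channels  (8B, 8-aligned)
32..40  mip_level  (8B, 8-aligned)
40..44  height  (4B, 4-aligned)
44..45  layer  (1B, 1-aligned)
45..48  -- tail padding (3B)
sizeof = 48, alignof = 8

48 bytes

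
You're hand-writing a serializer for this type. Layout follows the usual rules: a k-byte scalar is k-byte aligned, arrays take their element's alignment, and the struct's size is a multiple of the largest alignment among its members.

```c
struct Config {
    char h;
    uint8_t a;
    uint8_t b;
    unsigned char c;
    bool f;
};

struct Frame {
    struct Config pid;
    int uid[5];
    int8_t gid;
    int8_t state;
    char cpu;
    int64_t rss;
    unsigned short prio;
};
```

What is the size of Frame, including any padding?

48

Config: h at 0 (size 1, align 1) → ends 1; a at 1 (size 1, align 1) → ends 2; b at 2 (size 1, align 1) → ends 3; c at 3 (size 1, align 1) → ends 4; f at 4 (size 1, align 1) → ends 5; total 5 bytes, alignment 1
pid at 0 (size 5, align 1) → ends 5
pad 3 to align 4 for uid
uid at 8 (size 20, align 4) → ends 28
gid at 28 (size 1, align 1) → ends 29
state at 29 (size 1, align 1) → ends 30
cpu at 30 (size 1, align 1) → ends 31
pad 1 to align 8 for rss
rss at 32 (size 8, align 8) → ends 40
prio at 40 (size 2, align 2) → ends 42
tail pad 6 to reach multiple of 8
total 48 bytes, alignment 8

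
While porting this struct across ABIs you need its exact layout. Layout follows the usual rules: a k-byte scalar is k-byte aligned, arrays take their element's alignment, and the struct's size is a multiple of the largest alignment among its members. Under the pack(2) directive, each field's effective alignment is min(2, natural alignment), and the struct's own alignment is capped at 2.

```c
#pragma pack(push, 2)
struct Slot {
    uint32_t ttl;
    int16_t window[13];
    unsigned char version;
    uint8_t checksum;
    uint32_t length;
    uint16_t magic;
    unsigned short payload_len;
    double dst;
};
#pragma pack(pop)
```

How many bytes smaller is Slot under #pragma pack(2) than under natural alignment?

natural layout:
  @0: ttl [4B, align 4] → 4
  @4: window [26B, align 2] → 30
  @30: version [1B, align 1] → 31
  @31: checksum [1B, align 1] → 32
  @32: length [4B, align 4] → 36
  @36: magic [2B, align 2] → 38
  @38: payload_len [2B, align 2] → 40
  @40: dst [8B, align 8] → 48
  size 48, align 8
packed(2) layout:
  @0: ttl [4B, align 2] → 4
  @4: window [26B, align 2] → 30
  @30: version [1B, align 1] → 31
  @31: checksum [1B, align 1] → 32
  @32: length [4B, align 2] → 36
  @36: magic [2B, align 2] → 38
  @38: payload_len [2B, align 2] → 40
  @40: dst [8B, align 2] → 48
  size 48, align 2
48 − 48 = 0

0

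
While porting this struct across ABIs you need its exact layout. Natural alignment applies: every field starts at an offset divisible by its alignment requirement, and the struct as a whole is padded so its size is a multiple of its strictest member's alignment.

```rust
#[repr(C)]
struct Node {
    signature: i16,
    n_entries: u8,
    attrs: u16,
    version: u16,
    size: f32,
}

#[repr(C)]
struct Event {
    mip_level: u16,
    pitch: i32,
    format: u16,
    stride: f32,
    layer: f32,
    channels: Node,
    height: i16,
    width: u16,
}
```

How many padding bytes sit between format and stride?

Node: 0..2  signature  (2B, 2-aligned); 2..3  n_entries  (1B, 1-aligned); 3..4  -- padding (1B); 4..6  attrs  (2B, 2-aligned); 6..8  version  (2B, 2-aligned); 8..12  size  (4B, 4-aligned); sizeof = 12, alignof = 4
0..2  mip_level  (2B, 2-aligned)
2..4  -- padding (2B)
4..8  pitch  (4B, 4-aligned)
8..10  format  (2B, 2-aligned)
10..12  -- padding (2B)
12..16  stride  (4B, 4-aligned)

2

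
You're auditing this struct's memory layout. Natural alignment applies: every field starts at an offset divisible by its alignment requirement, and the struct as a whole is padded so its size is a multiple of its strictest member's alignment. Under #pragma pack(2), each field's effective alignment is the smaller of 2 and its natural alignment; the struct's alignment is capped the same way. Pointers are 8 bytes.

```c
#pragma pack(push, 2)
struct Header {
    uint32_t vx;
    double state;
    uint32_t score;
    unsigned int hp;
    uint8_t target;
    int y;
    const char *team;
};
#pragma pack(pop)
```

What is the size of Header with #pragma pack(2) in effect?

34

@0: vx [4B, align 2] → 4
@4: state [8B, align 2] → 12
@12: score [4B, align 2] → 16
@16: hp [4B, align 2] → 20
@20: target [1B, align 1] → 21
+1 pad (align 2)
@22: y [4B, align 2] → 26
@26: team [8B, align 2] → 34
size 34, align 2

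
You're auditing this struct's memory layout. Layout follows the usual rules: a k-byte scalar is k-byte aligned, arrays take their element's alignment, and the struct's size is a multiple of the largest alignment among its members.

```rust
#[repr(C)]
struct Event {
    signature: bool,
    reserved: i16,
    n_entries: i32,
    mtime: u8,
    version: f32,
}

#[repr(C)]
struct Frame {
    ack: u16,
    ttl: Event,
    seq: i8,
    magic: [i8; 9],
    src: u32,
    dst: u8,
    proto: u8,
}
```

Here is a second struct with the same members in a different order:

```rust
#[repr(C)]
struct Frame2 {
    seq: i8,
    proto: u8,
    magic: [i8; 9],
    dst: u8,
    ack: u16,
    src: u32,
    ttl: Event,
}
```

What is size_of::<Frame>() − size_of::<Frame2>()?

Event: signature at 0 (size 1, align 1) → ends 1; pad 1 to align 2 for reserved; reserved at 2 (size 2, align 2) → ends 4; n_entries at 4 (size 4, align 4) → ends 8; mtime at 8 (size 1, align 1) → ends 9; pad 3 to align 4 for version; version at 12 (size 4, align 4) → ends 16; total 16 bytes, alignment 4
ack at 0 (size 2, align 2) → ends 2
pad 2 to align 4 for ttl
ttl at 4 (size 16, align 4) → ends 20
seq at 20 (size 1, align 1) → ends 21
magic at 21 (size 9, align 1) → ends 30
pad 2 to align 4 for src
src at 32 (size 4, align 4) → ends 36
dst at 36 (size 1, align 1) → ends 37
proto at 37 (size 1, align 1) → ends 38
tail pad 2 to reach multiple of 4
total 40 bytes, alignment 4
— Frame2 —
seq at 0 (size 1, align 1) → ends 1
proto at 1 (size 1, align 1) → ends 2
magic at 2 (size 9, align 1) → ends 11
dst at 11 (size 1, align 1) → ends 12
ack at 12 (size 2, align 2) → ends 14
pad 2 to align 4 for src
src at 16 (size 4, align 4) → ends 20
ttl at 20 (size 16, align 4) → ends 36
total 36 bytes, alignment 4
40 − 36 = 4

4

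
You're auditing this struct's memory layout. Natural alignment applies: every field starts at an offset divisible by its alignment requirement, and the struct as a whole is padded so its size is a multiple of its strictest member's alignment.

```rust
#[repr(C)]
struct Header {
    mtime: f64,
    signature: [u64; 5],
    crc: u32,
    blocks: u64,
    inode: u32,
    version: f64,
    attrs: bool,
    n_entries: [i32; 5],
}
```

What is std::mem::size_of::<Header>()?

@0: mtime [8B, align 8] → 8
@8: signature [40B, align 8] → 48
@48: crc [4B, align 4] → 52
+4 pad (align 8)
@56: blocks [8B, align 8] → 64
@64: inode [4B, align 4] → 68
+4 pad (align 8)
@72: version [8B, align 8] → 80
@80: attrs [1B, align 1] → 81
+3 pad (align 4)
@84: n_entries [20B, align 4] → 104
size 104, align 8

104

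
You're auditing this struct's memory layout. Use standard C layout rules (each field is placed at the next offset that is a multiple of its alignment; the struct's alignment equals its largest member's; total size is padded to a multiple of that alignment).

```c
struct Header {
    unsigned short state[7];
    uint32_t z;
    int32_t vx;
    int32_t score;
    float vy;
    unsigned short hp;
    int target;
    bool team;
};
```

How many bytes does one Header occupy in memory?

0..14  state  (14B, 2-aligned)
14..16  -- padding (2B)
16..20  z  (4B, 4-aligned)
20..24  vx  (4B, 4-aligned)
24..28  score  (4B, 4-aligned)
28..32  vy  (4B, 4-aligned)
32..34  hp  (2B, 2-aligned)
34..36  -- padding (2B)
36..40  target  (4B, 4-aligned)
40..41  team  (1B, 1-aligned)
41..44  -- tail padding (3B)
sizeof = 44, alignof = 4

44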